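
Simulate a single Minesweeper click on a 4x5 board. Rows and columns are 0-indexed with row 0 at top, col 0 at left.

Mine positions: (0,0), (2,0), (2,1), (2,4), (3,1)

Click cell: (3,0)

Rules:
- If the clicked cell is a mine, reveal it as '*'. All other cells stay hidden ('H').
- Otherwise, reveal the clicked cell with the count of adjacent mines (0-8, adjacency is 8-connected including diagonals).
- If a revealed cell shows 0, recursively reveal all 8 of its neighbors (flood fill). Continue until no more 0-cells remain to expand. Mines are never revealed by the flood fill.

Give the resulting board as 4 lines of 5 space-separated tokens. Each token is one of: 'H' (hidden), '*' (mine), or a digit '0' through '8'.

H H H H H
H H H H H
H H H H H
3 H H H H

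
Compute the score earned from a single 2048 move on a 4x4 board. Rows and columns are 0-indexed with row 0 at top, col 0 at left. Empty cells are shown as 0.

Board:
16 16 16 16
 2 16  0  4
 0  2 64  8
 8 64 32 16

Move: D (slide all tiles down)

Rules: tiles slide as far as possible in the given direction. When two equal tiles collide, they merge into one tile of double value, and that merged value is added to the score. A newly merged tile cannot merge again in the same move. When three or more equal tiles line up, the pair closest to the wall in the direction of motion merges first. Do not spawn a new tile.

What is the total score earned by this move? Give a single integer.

Slide down:
col 0: [16, 2, 0, 8] -> [0, 16, 2, 8]  score +0 (running 0)
col 1: [16, 16, 2, 64] -> [0, 32, 2, 64]  score +32 (running 32)
col 2: [16, 0, 64, 32] -> [0, 16, 64, 32]  score +0 (running 32)
col 3: [16, 4, 8, 16] -> [16, 4, 8, 16]  score +0 (running 32)
Board after move:
 0  0  0 16
16 32 16  4
 2  2 64  8
 8 64 32 16

Answer: 32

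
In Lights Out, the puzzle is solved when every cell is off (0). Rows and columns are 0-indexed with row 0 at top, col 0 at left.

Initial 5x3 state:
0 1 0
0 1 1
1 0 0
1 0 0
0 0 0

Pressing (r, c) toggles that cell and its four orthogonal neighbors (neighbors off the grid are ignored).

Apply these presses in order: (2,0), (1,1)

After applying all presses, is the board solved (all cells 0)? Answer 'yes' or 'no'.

Answer: yes

Derivation:
After press 1 at (2,0):
0 1 0
1 1 1
0 1 0
0 0 0
0 0 0

After press 2 at (1,1):
0 0 0
0 0 0
0 0 0
0 0 0
0 0 0

Lights still on: 0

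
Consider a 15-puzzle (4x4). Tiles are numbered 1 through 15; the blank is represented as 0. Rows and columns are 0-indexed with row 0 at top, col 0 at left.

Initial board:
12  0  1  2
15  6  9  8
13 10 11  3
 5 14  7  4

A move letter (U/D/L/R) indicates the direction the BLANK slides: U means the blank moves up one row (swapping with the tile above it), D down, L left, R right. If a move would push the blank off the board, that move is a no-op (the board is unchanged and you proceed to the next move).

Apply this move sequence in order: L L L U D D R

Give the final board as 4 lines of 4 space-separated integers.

After move 1 (L):
 0 12  1  2
15  6  9  8
13 10 11  3
 5 14  7  4

After move 2 (L):
 0 12  1  2
15  6  9  8
13 10 11  3
 5 14  7  4

After move 3 (L):
 0 12  1  2
15  6  9  8
13 10 11  3
 5 14  7  4

After move 4 (U):
 0 12  1  2
15  6  9  8
13 10 11  3
 5 14  7  4

After move 5 (D):
15 12  1  2
 0  6  9  8
13 10 11  3
 5 14  7  4

After move 6 (D):
15 12  1  2
13  6  9  8
 0 10 11  3
 5 14  7  4

After move 7 (R):
15 12  1  2
13  6  9  8
10  0 11  3
 5 14  7  4

Answer: 15 12  1  2
13  6  9  8
10  0 11  3
 5 14  7  4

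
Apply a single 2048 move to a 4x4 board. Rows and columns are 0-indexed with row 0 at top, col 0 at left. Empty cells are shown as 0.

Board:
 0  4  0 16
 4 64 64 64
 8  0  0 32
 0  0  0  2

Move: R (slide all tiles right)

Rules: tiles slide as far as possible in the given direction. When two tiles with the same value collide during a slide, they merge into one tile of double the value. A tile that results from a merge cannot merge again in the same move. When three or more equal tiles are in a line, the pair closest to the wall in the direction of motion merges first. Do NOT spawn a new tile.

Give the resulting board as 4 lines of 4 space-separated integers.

Slide right:
row 0: [0, 4, 0, 16] -> [0, 0, 4, 16]
row 1: [4, 64, 64, 64] -> [0, 4, 64, 128]
row 2: [8, 0, 0, 32] -> [0, 0, 8, 32]
row 3: [0, 0, 0, 2] -> [0, 0, 0, 2]

Answer:   0   0   4  16
  0   4  64 128
  0   0   8  32
  0   0   0   2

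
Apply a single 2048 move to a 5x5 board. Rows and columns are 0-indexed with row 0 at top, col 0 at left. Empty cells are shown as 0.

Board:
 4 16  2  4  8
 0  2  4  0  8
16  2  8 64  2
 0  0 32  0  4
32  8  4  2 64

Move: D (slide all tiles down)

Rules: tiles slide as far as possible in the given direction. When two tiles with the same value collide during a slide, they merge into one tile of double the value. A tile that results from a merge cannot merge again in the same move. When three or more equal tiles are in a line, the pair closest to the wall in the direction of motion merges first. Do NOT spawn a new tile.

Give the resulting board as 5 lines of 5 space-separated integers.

Slide down:
col 0: [4, 0, 16, 0, 32] -> [0, 0, 4, 16, 32]
col 1: [16, 2, 2, 0, 8] -> [0, 0, 16, 4, 8]
col 2: [2, 4, 8, 32, 4] -> [2, 4, 8, 32, 4]
col 3: [4, 0, 64, 0, 2] -> [0, 0, 4, 64, 2]
col 4: [8, 8, 2, 4, 64] -> [0, 16, 2, 4, 64]

Answer:  0  0  2  0  0
 0  0  4  0 16
 4 16  8  4  2
16  4 32 64  4
32  8  4  2 64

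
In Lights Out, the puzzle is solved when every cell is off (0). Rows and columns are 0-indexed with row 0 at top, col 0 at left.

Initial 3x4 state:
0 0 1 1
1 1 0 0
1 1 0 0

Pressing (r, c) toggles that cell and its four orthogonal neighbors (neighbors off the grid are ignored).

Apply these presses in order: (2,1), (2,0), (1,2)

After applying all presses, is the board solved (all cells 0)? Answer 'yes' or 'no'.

After press 1 at (2,1):
0 0 1 1
1 0 0 0
0 0 1 0

After press 2 at (2,0):
0 0 1 1
0 0 0 0
1 1 1 0

After press 3 at (1,2):
0 0 0 1
0 1 1 1
1 1 0 0

Lights still on: 6

Answer: no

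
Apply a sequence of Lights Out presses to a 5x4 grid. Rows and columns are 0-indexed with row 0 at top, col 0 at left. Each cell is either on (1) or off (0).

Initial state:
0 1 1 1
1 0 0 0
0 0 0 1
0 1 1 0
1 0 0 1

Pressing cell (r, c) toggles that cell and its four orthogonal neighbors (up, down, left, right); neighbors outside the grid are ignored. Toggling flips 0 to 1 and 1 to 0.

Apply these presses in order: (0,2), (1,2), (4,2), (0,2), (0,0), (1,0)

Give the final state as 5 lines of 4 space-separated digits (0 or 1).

Answer: 0 0 0 1
1 0 1 1
1 0 1 1
0 1 0 0
1 1 1 0

Derivation:
After press 1 at (0,2):
0 0 0 0
1 0 1 0
0 0 0 1
0 1 1 0
1 0 0 1

After press 2 at (1,2):
0 0 1 0
1 1 0 1
0 0 1 1
0 1 1 0
1 0 0 1

After press 3 at (4,2):
0 0 1 0
1 1 0 1
0 0 1 1
0 1 0 0
1 1 1 0

After press 4 at (0,2):
0 1 0 1
1 1 1 1
0 0 1 1
0 1 0 0
1 1 1 0

After press 5 at (0,0):
1 0 0 1
0 1 1 1
0 0 1 1
0 1 0 0
1 1 1 0

After press 6 at (1,0):
0 0 0 1
1 0 1 1
1 0 1 1
0 1 0 0
1 1 1 0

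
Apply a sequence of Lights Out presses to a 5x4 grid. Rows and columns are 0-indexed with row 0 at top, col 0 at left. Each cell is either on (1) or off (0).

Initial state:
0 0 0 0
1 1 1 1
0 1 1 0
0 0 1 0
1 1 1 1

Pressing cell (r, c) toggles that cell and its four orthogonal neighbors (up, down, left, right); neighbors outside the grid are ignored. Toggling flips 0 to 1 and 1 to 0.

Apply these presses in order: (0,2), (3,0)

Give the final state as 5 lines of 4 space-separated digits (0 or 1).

After press 1 at (0,2):
0 1 1 1
1 1 0 1
0 1 1 0
0 0 1 0
1 1 1 1

After press 2 at (3,0):
0 1 1 1
1 1 0 1
1 1 1 0
1 1 1 0
0 1 1 1

Answer: 0 1 1 1
1 1 0 1
1 1 1 0
1 1 1 0
0 1 1 1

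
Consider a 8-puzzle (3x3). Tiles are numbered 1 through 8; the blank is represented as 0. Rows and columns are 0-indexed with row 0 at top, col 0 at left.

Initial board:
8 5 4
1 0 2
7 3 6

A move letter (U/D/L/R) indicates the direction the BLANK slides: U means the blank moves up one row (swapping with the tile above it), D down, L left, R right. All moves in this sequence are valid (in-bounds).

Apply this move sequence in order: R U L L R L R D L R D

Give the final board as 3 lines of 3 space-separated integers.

Answer: 8 2 5
1 3 4
7 0 6

Derivation:
After move 1 (R):
8 5 4
1 2 0
7 3 6

After move 2 (U):
8 5 0
1 2 4
7 3 6

After move 3 (L):
8 0 5
1 2 4
7 3 6

After move 4 (L):
0 8 5
1 2 4
7 3 6

After move 5 (R):
8 0 5
1 2 4
7 3 6

After move 6 (L):
0 8 5
1 2 4
7 3 6

After move 7 (R):
8 0 5
1 2 4
7 3 6

After move 8 (D):
8 2 5
1 0 4
7 3 6

After move 9 (L):
8 2 5
0 1 4
7 3 6

After move 10 (R):
8 2 5
1 0 4
7 3 6

After move 11 (D):
8 2 5
1 3 4
7 0 6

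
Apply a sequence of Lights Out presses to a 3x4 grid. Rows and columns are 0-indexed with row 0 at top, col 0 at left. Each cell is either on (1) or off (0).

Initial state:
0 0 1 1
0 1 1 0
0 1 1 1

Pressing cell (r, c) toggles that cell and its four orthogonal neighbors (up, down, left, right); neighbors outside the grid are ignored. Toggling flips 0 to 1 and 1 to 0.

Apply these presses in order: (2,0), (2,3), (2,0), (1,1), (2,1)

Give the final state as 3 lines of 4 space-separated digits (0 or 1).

After press 1 at (2,0):
0 0 1 1
1 1 1 0
1 0 1 1

After press 2 at (2,3):
0 0 1 1
1 1 1 1
1 0 0 0

After press 3 at (2,0):
0 0 1 1
0 1 1 1
0 1 0 0

After press 4 at (1,1):
0 1 1 1
1 0 0 1
0 0 0 0

After press 5 at (2,1):
0 1 1 1
1 1 0 1
1 1 1 0

Answer: 0 1 1 1
1 1 0 1
1 1 1 0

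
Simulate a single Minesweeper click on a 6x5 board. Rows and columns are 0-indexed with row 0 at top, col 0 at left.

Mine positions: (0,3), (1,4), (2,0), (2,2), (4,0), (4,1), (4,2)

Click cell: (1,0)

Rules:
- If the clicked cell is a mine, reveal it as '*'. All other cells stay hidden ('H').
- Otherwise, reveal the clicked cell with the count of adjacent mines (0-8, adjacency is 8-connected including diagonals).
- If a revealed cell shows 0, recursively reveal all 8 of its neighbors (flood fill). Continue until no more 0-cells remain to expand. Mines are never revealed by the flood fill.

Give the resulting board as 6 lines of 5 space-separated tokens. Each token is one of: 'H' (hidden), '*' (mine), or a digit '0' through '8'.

H H H H H
1 H H H H
H H H H H
H H H H H
H H H H H
H H H H H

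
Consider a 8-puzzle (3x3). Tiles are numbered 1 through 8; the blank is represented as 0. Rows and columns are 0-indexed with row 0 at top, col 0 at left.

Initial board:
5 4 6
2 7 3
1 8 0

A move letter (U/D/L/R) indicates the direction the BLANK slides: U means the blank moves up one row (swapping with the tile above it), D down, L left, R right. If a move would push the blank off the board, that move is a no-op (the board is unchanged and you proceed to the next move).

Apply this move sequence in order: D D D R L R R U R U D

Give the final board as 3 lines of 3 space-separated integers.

Answer: 5 4 6
2 7 0
1 8 3

Derivation:
After move 1 (D):
5 4 6
2 7 3
1 8 0

After move 2 (D):
5 4 6
2 7 3
1 8 0

After move 3 (D):
5 4 6
2 7 3
1 8 0

After move 4 (R):
5 4 6
2 7 3
1 8 0

After move 5 (L):
5 4 6
2 7 3
1 0 8

After move 6 (R):
5 4 6
2 7 3
1 8 0

After move 7 (R):
5 4 6
2 7 3
1 8 0

After move 8 (U):
5 4 6
2 7 0
1 8 3

After move 9 (R):
5 4 6
2 7 0
1 8 3

After move 10 (U):
5 4 0
2 7 6
1 8 3

After move 11 (D):
5 4 6
2 7 0
1 8 3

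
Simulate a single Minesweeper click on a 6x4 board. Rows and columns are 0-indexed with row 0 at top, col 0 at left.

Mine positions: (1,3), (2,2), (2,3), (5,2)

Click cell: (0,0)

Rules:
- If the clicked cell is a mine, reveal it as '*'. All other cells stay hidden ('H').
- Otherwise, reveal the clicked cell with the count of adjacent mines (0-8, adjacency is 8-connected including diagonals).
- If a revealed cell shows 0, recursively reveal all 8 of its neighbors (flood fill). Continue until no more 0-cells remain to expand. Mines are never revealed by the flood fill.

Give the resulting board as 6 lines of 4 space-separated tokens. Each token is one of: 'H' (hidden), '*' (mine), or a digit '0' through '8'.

0 0 1 H
0 1 3 H
0 1 H H
0 1 H H
0 1 H H
0 1 H H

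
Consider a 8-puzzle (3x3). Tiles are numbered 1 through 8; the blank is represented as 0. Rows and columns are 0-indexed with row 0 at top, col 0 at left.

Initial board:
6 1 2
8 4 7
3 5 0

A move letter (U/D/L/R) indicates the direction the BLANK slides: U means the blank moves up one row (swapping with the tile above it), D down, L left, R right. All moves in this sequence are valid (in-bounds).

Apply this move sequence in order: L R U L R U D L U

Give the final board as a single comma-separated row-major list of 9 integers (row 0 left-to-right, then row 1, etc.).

After move 1 (L):
6 1 2
8 4 7
3 0 5

After move 2 (R):
6 1 2
8 4 7
3 5 0

After move 3 (U):
6 1 2
8 4 0
3 5 7

After move 4 (L):
6 1 2
8 0 4
3 5 7

After move 5 (R):
6 1 2
8 4 0
3 5 7

After move 6 (U):
6 1 0
8 4 2
3 5 7

After move 7 (D):
6 1 2
8 4 0
3 5 7

After move 8 (L):
6 1 2
8 0 4
3 5 7

After move 9 (U):
6 0 2
8 1 4
3 5 7

Answer: 6, 0, 2, 8, 1, 4, 3, 5, 7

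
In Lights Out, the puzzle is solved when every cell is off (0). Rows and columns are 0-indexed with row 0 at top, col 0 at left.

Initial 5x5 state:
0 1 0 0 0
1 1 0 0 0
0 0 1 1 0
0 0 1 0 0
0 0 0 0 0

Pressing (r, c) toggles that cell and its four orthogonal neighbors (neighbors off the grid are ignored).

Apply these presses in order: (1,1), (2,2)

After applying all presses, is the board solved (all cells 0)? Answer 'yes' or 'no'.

Answer: yes

Derivation:
After press 1 at (1,1):
0 0 0 0 0
0 0 1 0 0
0 1 1 1 0
0 0 1 0 0
0 0 0 0 0

After press 2 at (2,2):
0 0 0 0 0
0 0 0 0 0
0 0 0 0 0
0 0 0 0 0
0 0 0 0 0

Lights still on: 0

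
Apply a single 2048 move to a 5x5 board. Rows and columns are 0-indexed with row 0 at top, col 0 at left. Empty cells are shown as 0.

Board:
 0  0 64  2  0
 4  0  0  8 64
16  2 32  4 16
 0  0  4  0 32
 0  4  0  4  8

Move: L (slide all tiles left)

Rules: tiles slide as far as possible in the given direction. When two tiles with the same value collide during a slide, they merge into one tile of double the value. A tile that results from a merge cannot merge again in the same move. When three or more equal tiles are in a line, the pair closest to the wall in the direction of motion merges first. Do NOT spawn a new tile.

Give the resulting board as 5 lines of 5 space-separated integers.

Answer: 64  2  0  0  0
 4  8 64  0  0
16  2 32  4 16
 4 32  0  0  0
 8  8  0  0  0

Derivation:
Slide left:
row 0: [0, 0, 64, 2, 0] -> [64, 2, 0, 0, 0]
row 1: [4, 0, 0, 8, 64] -> [4, 8, 64, 0, 0]
row 2: [16, 2, 32, 4, 16] -> [16, 2, 32, 4, 16]
row 3: [0, 0, 4, 0, 32] -> [4, 32, 0, 0, 0]
row 4: [0, 4, 0, 4, 8] -> [8, 8, 0, 0, 0]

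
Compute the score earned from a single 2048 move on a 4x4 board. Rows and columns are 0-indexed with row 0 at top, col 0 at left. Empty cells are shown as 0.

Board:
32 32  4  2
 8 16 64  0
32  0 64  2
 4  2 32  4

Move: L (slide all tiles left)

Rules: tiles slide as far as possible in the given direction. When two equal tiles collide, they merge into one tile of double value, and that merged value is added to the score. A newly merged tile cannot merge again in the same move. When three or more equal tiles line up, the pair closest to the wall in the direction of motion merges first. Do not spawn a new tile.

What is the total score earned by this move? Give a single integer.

Slide left:
row 0: [32, 32, 4, 2] -> [64, 4, 2, 0]  score +64 (running 64)
row 1: [8, 16, 64, 0] -> [8, 16, 64, 0]  score +0 (running 64)
row 2: [32, 0, 64, 2] -> [32, 64, 2, 0]  score +0 (running 64)
row 3: [4, 2, 32, 4] -> [4, 2, 32, 4]  score +0 (running 64)
Board after move:
64  4  2  0
 8 16 64  0
32 64  2  0
 4  2 32  4

Answer: 64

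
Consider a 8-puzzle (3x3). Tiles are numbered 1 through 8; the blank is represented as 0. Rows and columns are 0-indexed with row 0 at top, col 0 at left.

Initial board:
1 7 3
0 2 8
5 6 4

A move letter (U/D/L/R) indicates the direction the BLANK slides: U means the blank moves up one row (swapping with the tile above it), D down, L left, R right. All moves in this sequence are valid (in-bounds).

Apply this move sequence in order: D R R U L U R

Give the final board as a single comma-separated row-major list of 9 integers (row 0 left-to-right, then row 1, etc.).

After move 1 (D):
1 7 3
5 2 8
0 6 4

After move 2 (R):
1 7 3
5 2 8
6 0 4

After move 3 (R):
1 7 3
5 2 8
6 4 0

After move 4 (U):
1 7 3
5 2 0
6 4 8

After move 5 (L):
1 7 3
5 0 2
6 4 8

After move 6 (U):
1 0 3
5 7 2
6 4 8

After move 7 (R):
1 3 0
5 7 2
6 4 8

Answer: 1, 3, 0, 5, 7, 2, 6, 4, 8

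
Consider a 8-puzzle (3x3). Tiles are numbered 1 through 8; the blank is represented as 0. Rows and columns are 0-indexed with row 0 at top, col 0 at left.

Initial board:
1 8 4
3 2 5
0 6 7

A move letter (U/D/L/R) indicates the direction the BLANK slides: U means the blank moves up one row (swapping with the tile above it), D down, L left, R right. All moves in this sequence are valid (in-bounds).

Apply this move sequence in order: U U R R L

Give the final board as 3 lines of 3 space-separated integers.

After move 1 (U):
1 8 4
0 2 5
3 6 7

After move 2 (U):
0 8 4
1 2 5
3 6 7

After move 3 (R):
8 0 4
1 2 5
3 6 7

After move 4 (R):
8 4 0
1 2 5
3 6 7

After move 5 (L):
8 0 4
1 2 5
3 6 7

Answer: 8 0 4
1 2 5
3 6 7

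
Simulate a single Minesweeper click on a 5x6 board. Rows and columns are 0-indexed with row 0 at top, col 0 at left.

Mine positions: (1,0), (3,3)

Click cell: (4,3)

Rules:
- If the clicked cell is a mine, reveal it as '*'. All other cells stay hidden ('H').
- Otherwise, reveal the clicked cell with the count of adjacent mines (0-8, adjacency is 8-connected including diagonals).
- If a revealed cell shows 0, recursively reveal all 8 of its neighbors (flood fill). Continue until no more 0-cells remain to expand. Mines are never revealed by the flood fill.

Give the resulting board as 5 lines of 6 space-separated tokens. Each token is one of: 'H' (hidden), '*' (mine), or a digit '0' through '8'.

H H H H H H
H H H H H H
H H H H H H
H H H H H H
H H H 1 H H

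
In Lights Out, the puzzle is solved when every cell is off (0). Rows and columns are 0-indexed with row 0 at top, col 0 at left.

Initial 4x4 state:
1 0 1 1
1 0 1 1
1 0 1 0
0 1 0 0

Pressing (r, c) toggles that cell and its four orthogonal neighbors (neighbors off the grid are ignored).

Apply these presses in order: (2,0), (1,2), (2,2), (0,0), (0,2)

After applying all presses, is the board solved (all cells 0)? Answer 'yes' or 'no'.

After press 1 at (2,0):
1 0 1 1
0 0 1 1
0 1 1 0
1 1 0 0

After press 2 at (1,2):
1 0 0 1
0 1 0 0
0 1 0 0
1 1 0 0

After press 3 at (2,2):
1 0 0 1
0 1 1 0
0 0 1 1
1 1 1 0

After press 4 at (0,0):
0 1 0 1
1 1 1 0
0 0 1 1
1 1 1 0

After press 5 at (0,2):
0 0 1 0
1 1 0 0
0 0 1 1
1 1 1 0

Lights still on: 8

Answer: no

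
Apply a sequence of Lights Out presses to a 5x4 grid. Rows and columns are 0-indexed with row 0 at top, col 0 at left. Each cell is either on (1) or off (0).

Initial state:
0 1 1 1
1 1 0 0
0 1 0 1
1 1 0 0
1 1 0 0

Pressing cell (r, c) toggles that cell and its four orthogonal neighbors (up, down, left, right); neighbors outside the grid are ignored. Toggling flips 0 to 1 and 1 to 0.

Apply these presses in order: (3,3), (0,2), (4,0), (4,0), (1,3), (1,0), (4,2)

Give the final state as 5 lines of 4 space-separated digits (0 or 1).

Answer: 1 0 0 1
0 0 0 1
1 1 0 1
1 1 0 1
1 0 1 0

Derivation:
After press 1 at (3,3):
0 1 1 1
1 1 0 0
0 1 0 0
1 1 1 1
1 1 0 1

After press 2 at (0,2):
0 0 0 0
1 1 1 0
0 1 0 0
1 1 1 1
1 1 0 1

After press 3 at (4,0):
0 0 0 0
1 1 1 0
0 1 0 0
0 1 1 1
0 0 0 1

After press 4 at (4,0):
0 0 0 0
1 1 1 0
0 1 0 0
1 1 1 1
1 1 0 1

After press 5 at (1,3):
0 0 0 1
1 1 0 1
0 1 0 1
1 1 1 1
1 1 0 1

After press 6 at (1,0):
1 0 0 1
0 0 0 1
1 1 0 1
1 1 1 1
1 1 0 1

After press 7 at (4,2):
1 0 0 1
0 0 0 1
1 1 0 1
1 1 0 1
1 0 1 0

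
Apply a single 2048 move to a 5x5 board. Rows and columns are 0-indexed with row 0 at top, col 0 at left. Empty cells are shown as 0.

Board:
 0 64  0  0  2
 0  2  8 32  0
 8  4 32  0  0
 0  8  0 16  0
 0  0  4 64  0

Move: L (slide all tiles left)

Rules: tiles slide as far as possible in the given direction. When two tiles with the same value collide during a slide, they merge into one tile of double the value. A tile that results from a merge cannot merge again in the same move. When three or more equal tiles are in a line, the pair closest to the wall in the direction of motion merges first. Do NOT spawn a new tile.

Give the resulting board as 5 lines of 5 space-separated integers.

Answer: 64  2  0  0  0
 2  8 32  0  0
 8  4 32  0  0
 8 16  0  0  0
 4 64  0  0  0

Derivation:
Slide left:
row 0: [0, 64, 0, 0, 2] -> [64, 2, 0, 0, 0]
row 1: [0, 2, 8, 32, 0] -> [2, 8, 32, 0, 0]
row 2: [8, 4, 32, 0, 0] -> [8, 4, 32, 0, 0]
row 3: [0, 8, 0, 16, 0] -> [8, 16, 0, 0, 0]
row 4: [0, 0, 4, 64, 0] -> [4, 64, 0, 0, 0]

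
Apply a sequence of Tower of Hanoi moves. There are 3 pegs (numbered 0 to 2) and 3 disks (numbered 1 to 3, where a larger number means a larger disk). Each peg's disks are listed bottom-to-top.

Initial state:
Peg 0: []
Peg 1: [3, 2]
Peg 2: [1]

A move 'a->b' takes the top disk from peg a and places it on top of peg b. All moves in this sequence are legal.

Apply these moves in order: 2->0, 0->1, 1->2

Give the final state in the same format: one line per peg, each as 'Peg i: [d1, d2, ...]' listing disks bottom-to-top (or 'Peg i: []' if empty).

Answer: Peg 0: []
Peg 1: [3, 2]
Peg 2: [1]

Derivation:
After move 1 (2->0):
Peg 0: [1]
Peg 1: [3, 2]
Peg 2: []

After move 2 (0->1):
Peg 0: []
Peg 1: [3, 2, 1]
Peg 2: []

After move 3 (1->2):
Peg 0: []
Peg 1: [3, 2]
Peg 2: [1]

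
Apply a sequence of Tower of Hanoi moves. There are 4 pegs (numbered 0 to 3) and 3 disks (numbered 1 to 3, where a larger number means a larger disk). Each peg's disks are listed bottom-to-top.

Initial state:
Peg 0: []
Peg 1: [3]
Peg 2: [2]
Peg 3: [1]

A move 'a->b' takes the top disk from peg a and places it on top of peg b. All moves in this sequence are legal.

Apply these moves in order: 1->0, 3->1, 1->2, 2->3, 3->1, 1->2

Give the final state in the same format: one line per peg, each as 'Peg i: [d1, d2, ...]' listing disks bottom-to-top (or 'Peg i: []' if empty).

After move 1 (1->0):
Peg 0: [3]
Peg 1: []
Peg 2: [2]
Peg 3: [1]

After move 2 (3->1):
Peg 0: [3]
Peg 1: [1]
Peg 2: [2]
Peg 3: []

After move 3 (1->2):
Peg 0: [3]
Peg 1: []
Peg 2: [2, 1]
Peg 3: []

After move 4 (2->3):
Peg 0: [3]
Peg 1: []
Peg 2: [2]
Peg 3: [1]

After move 5 (3->1):
Peg 0: [3]
Peg 1: [1]
Peg 2: [2]
Peg 3: []

After move 6 (1->2):
Peg 0: [3]
Peg 1: []
Peg 2: [2, 1]
Peg 3: []

Answer: Peg 0: [3]
Peg 1: []
Peg 2: [2, 1]
Peg 3: []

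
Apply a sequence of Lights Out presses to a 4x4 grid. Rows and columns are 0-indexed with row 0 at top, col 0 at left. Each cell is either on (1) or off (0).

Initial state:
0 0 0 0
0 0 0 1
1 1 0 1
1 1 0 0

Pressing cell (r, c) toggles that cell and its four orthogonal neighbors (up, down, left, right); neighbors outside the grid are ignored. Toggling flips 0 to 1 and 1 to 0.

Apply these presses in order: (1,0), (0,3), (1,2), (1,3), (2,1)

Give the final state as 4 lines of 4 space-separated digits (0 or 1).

After press 1 at (1,0):
1 0 0 0
1 1 0 1
0 1 0 1
1 1 0 0

After press 2 at (0,3):
1 0 1 1
1 1 0 0
0 1 0 1
1 1 0 0

After press 3 at (1,2):
1 0 0 1
1 0 1 1
0 1 1 1
1 1 0 0

After press 4 at (1,3):
1 0 0 0
1 0 0 0
0 1 1 0
1 1 0 0

After press 5 at (2,1):
1 0 0 0
1 1 0 0
1 0 0 0
1 0 0 0

Answer: 1 0 0 0
1 1 0 0
1 0 0 0
1 0 0 0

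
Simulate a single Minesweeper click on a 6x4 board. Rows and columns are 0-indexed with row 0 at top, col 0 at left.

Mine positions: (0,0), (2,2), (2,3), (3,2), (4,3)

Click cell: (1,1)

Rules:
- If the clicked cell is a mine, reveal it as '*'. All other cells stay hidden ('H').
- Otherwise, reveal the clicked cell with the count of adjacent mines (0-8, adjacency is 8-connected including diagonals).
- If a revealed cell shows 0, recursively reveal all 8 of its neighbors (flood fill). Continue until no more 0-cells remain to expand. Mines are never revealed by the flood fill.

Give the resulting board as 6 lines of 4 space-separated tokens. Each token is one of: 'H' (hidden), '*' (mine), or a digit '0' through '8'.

H H H H
H 2 H H
H H H H
H H H H
H H H H
H H H H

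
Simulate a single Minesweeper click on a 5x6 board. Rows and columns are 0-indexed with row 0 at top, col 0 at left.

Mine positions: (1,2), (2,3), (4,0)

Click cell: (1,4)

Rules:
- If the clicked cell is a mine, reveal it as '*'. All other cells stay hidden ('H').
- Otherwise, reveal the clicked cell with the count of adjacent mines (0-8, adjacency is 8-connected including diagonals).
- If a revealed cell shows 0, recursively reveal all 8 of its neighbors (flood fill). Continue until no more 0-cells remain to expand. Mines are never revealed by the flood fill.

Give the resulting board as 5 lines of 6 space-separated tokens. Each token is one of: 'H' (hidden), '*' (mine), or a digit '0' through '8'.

H H H H H H
H H H H 1 H
H H H H H H
H H H H H H
H H H H H H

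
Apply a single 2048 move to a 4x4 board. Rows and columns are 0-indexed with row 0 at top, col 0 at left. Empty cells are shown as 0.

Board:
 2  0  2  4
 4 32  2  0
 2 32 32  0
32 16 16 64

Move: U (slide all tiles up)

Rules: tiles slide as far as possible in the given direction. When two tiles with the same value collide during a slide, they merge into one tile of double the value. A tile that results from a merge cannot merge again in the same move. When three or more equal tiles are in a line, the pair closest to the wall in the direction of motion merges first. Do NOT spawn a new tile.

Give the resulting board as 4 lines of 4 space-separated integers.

Slide up:
col 0: [2, 4, 2, 32] -> [2, 4, 2, 32]
col 1: [0, 32, 32, 16] -> [64, 16, 0, 0]
col 2: [2, 2, 32, 16] -> [4, 32, 16, 0]
col 3: [4, 0, 0, 64] -> [4, 64, 0, 0]

Answer:  2 64  4  4
 4 16 32 64
 2  0 16  0
32  0  0  0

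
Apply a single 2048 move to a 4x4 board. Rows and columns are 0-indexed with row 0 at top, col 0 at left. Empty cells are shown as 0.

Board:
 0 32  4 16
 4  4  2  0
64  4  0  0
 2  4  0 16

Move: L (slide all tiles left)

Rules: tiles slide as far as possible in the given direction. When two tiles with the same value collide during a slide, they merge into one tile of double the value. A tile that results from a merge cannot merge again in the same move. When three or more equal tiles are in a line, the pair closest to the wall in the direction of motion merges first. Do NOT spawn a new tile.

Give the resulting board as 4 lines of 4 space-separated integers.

Answer: 32  4 16  0
 8  2  0  0
64  4  0  0
 2  4 16  0

Derivation:
Slide left:
row 0: [0, 32, 4, 16] -> [32, 4, 16, 0]
row 1: [4, 4, 2, 0] -> [8, 2, 0, 0]
row 2: [64, 4, 0, 0] -> [64, 4, 0, 0]
row 3: [2, 4, 0, 16] -> [2, 4, 16, 0]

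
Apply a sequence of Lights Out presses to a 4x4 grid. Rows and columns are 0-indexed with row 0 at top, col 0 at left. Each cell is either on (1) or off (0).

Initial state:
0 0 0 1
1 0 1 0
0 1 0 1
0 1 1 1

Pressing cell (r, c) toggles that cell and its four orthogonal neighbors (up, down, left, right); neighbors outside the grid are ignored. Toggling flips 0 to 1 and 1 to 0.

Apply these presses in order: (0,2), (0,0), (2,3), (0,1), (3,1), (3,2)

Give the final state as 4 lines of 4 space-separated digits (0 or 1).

Answer: 0 1 0 0
0 1 0 1
0 0 0 0
1 1 1 1

Derivation:
After press 1 at (0,2):
0 1 1 0
1 0 0 0
0 1 0 1
0 1 1 1

After press 2 at (0,0):
1 0 1 0
0 0 0 0
0 1 0 1
0 1 1 1

After press 3 at (2,3):
1 0 1 0
0 0 0 1
0 1 1 0
0 1 1 0

After press 4 at (0,1):
0 1 0 0
0 1 0 1
0 1 1 0
0 1 1 0

After press 5 at (3,1):
0 1 0 0
0 1 0 1
0 0 1 0
1 0 0 0

After press 6 at (3,2):
0 1 0 0
0 1 0 1
0 0 0 0
1 1 1 1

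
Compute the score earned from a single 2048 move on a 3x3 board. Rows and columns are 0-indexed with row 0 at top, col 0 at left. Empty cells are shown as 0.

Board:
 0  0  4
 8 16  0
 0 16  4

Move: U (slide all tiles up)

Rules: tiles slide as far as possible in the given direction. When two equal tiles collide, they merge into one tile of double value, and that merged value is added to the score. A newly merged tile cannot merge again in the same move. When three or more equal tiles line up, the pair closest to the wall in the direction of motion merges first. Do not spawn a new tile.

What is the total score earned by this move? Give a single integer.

Slide up:
col 0: [0, 8, 0] -> [8, 0, 0]  score +0 (running 0)
col 1: [0, 16, 16] -> [32, 0, 0]  score +32 (running 32)
col 2: [4, 0, 4] -> [8, 0, 0]  score +8 (running 40)
Board after move:
 8 32  8
 0  0  0
 0  0  0

Answer: 40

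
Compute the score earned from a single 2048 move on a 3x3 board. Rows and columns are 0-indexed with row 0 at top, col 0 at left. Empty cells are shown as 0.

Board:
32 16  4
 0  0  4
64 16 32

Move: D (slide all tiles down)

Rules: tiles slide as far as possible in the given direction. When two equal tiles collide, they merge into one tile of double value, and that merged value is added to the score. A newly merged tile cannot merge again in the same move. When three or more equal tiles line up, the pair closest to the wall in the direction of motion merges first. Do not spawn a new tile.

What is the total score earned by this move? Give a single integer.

Answer: 40

Derivation:
Slide down:
col 0: [32, 0, 64] -> [0, 32, 64]  score +0 (running 0)
col 1: [16, 0, 16] -> [0, 0, 32]  score +32 (running 32)
col 2: [4, 4, 32] -> [0, 8, 32]  score +8 (running 40)
Board after move:
 0  0  0
32  0  8
64 32 32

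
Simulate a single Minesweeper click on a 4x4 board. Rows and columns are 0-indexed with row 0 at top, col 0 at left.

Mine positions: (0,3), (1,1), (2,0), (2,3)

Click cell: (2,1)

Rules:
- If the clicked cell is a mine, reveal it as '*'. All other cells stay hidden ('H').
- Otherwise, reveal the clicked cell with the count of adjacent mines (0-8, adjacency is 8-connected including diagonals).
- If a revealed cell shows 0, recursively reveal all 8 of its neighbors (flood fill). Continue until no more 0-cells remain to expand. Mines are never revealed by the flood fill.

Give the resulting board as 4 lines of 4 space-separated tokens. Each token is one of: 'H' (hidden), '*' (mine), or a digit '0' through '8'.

H H H H
H H H H
H 2 H H
H H H H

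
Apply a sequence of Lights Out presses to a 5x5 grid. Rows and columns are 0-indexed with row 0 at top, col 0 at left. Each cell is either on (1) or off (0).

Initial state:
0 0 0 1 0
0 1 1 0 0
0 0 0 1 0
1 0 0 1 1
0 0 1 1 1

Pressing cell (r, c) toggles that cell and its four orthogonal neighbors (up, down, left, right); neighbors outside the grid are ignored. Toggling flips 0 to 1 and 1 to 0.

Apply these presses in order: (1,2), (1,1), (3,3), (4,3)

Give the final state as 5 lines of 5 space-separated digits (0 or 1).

Answer: 0 1 1 1 0
1 1 1 1 0
0 1 1 0 0
1 0 1 1 0
0 0 0 1 0

Derivation:
After press 1 at (1,2):
0 0 1 1 0
0 0 0 1 0
0 0 1 1 0
1 0 0 1 1
0 0 1 1 1

After press 2 at (1,1):
0 1 1 1 0
1 1 1 1 0
0 1 1 1 0
1 0 0 1 1
0 0 1 1 1

After press 3 at (3,3):
0 1 1 1 0
1 1 1 1 0
0 1 1 0 0
1 0 1 0 0
0 0 1 0 1

After press 4 at (4,3):
0 1 1 1 0
1 1 1 1 0
0 1 1 0 0
1 0 1 1 0
0 0 0 1 0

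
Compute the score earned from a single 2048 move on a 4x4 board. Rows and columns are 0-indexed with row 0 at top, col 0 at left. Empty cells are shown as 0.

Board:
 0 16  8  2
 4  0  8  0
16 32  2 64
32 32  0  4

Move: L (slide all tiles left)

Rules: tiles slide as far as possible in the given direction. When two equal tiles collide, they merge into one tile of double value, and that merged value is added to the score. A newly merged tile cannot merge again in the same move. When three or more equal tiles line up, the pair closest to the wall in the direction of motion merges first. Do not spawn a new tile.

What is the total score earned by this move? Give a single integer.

Slide left:
row 0: [0, 16, 8, 2] -> [16, 8, 2, 0]  score +0 (running 0)
row 1: [4, 0, 8, 0] -> [4, 8, 0, 0]  score +0 (running 0)
row 2: [16, 32, 2, 64] -> [16, 32, 2, 64]  score +0 (running 0)
row 3: [32, 32, 0, 4] -> [64, 4, 0, 0]  score +64 (running 64)
Board after move:
16  8  2  0
 4  8  0  0
16 32  2 64
64  4  0  0

Answer: 64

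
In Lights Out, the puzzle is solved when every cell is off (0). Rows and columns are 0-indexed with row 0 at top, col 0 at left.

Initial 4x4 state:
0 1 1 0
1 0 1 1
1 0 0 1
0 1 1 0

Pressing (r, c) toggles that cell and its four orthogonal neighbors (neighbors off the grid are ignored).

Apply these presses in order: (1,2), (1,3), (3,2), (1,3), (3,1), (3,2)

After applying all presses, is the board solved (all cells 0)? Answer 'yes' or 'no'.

After press 1 at (1,2):
0 1 0 0
1 1 0 0
1 0 1 1
0 1 1 0

After press 2 at (1,3):
0 1 0 1
1 1 1 1
1 0 1 0
0 1 1 0

After press 3 at (3,2):
0 1 0 1
1 1 1 1
1 0 0 0
0 0 0 1

After press 4 at (1,3):
0 1 0 0
1 1 0 0
1 0 0 1
0 0 0 1

After press 5 at (3,1):
0 1 0 0
1 1 0 0
1 1 0 1
1 1 1 1

After press 6 at (3,2):
0 1 0 0
1 1 0 0
1 1 1 1
1 0 0 0

Lights still on: 8

Answer: no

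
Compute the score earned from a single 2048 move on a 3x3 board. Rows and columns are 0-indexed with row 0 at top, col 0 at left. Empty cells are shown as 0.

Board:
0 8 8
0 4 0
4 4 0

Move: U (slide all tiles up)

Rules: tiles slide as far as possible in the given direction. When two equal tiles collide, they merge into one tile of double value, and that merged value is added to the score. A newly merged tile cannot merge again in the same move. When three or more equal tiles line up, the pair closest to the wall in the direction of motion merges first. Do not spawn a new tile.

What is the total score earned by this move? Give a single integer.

Answer: 8

Derivation:
Slide up:
col 0: [0, 0, 4] -> [4, 0, 0]  score +0 (running 0)
col 1: [8, 4, 4] -> [8, 8, 0]  score +8 (running 8)
col 2: [8, 0, 0] -> [8, 0, 0]  score +0 (running 8)
Board after move:
4 8 8
0 8 0
0 0 0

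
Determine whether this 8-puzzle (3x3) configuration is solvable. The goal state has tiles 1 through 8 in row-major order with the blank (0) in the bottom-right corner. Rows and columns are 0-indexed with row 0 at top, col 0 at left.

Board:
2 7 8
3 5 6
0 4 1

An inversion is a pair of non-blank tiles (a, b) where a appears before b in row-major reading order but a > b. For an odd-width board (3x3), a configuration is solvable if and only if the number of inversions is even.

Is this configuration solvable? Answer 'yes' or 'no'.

Inversions (pairs i<j in row-major order where tile[i] > tile[j] > 0): 17
17 is odd, so the puzzle is not solvable.

Answer: no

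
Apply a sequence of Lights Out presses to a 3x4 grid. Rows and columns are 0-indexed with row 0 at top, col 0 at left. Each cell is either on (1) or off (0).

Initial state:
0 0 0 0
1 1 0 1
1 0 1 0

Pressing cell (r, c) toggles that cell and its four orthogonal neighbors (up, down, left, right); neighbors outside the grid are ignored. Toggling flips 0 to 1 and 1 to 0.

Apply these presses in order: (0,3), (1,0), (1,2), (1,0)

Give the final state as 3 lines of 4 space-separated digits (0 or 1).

Answer: 0 0 0 1
1 0 1 1
1 0 0 0

Derivation:
After press 1 at (0,3):
0 0 1 1
1 1 0 0
1 0 1 0

After press 2 at (1,0):
1 0 1 1
0 0 0 0
0 0 1 0

After press 3 at (1,2):
1 0 0 1
0 1 1 1
0 0 0 0

After press 4 at (1,0):
0 0 0 1
1 0 1 1
1 0 0 0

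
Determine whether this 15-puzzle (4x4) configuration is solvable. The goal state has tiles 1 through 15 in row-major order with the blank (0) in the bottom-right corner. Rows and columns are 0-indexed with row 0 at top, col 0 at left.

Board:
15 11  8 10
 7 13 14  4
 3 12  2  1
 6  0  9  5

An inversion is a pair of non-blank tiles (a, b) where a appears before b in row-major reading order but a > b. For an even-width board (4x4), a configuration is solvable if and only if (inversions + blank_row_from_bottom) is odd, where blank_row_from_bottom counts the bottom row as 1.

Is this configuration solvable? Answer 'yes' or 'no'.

Answer: yes

Derivation:
Inversions: 74
Blank is in row 3 (0-indexed from top), which is row 1 counting from the bottom (bottom = 1).
74 + 1 = 75, which is odd, so the puzzle is solvable.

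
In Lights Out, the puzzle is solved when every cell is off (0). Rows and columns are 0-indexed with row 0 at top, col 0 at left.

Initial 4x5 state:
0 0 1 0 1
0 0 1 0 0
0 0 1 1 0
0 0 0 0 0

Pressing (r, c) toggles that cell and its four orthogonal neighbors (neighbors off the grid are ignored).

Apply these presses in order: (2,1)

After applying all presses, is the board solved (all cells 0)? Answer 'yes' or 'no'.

Answer: no

Derivation:
After press 1 at (2,1):
0 0 1 0 1
0 1 1 0 0
1 1 0 1 0
0 1 0 0 0

Lights still on: 8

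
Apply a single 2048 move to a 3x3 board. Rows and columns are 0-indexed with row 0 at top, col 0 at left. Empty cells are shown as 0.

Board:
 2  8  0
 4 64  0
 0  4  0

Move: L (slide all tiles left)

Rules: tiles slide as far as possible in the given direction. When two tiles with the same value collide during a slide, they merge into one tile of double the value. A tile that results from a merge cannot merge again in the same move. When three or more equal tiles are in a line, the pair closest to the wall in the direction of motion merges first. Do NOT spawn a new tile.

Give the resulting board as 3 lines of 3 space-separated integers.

Slide left:
row 0: [2, 8, 0] -> [2, 8, 0]
row 1: [4, 64, 0] -> [4, 64, 0]
row 2: [0, 4, 0] -> [4, 0, 0]

Answer:  2  8  0
 4 64  0
 4  0  0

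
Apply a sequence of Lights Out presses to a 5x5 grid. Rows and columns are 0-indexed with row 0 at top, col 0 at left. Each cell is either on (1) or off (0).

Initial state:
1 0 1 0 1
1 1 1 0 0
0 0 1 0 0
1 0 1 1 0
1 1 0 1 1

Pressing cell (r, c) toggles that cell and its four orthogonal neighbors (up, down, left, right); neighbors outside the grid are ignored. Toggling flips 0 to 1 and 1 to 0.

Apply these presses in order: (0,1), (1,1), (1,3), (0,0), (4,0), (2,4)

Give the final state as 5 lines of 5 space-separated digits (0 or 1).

After press 1 at (0,1):
0 1 0 0 1
1 0 1 0 0
0 0 1 0 0
1 0 1 1 0
1 1 0 1 1

After press 2 at (1,1):
0 0 0 0 1
0 1 0 0 0
0 1 1 0 0
1 0 1 1 0
1 1 0 1 1

After press 3 at (1,3):
0 0 0 1 1
0 1 1 1 1
0 1 1 1 0
1 0 1 1 0
1 1 0 1 1

After press 4 at (0,0):
1 1 0 1 1
1 1 1 1 1
0 1 1 1 0
1 0 1 1 0
1 1 0 1 1

After press 5 at (4,0):
1 1 0 1 1
1 1 1 1 1
0 1 1 1 0
0 0 1 1 0
0 0 0 1 1

After press 6 at (2,4):
1 1 0 1 1
1 1 1 1 0
0 1 1 0 1
0 0 1 1 1
0 0 0 1 1

Answer: 1 1 0 1 1
1 1 1 1 0
0 1 1 0 1
0 0 1 1 1
0 0 0 1 1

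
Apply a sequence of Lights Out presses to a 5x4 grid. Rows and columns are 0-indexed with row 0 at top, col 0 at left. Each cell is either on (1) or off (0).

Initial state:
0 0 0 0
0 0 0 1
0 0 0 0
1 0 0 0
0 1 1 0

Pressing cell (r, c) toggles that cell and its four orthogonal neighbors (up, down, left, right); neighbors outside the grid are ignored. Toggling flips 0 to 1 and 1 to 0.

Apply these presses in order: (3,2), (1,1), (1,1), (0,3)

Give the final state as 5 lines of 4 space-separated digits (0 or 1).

After press 1 at (3,2):
0 0 0 0
0 0 0 1
0 0 1 0
1 1 1 1
0 1 0 0

After press 2 at (1,1):
0 1 0 0
1 1 1 1
0 1 1 0
1 1 1 1
0 1 0 0

After press 3 at (1,1):
0 0 0 0
0 0 0 1
0 0 1 0
1 1 1 1
0 1 0 0

After press 4 at (0,3):
0 0 1 1
0 0 0 0
0 0 1 0
1 1 1 1
0 1 0 0

Answer: 0 0 1 1
0 0 0 0
0 0 1 0
1 1 1 1
0 1 0 0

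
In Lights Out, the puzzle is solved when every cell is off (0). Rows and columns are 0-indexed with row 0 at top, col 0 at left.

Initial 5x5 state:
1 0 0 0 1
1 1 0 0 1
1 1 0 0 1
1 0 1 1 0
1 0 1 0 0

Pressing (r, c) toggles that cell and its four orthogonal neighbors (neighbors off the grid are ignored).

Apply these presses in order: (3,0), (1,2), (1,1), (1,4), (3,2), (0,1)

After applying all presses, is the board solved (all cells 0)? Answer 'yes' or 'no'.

After press 1 at (3,0):
1 0 0 0 1
1 1 0 0 1
0 1 0 0 1
0 1 1 1 0
0 0 1 0 0

After press 2 at (1,2):
1 0 1 0 1
1 0 1 1 1
0 1 1 0 1
0 1 1 1 0
0 0 1 0 0

After press 3 at (1,1):
1 1 1 0 1
0 1 0 1 1
0 0 1 0 1
0 1 1 1 0
0 0 1 0 0

After press 4 at (1,4):
1 1 1 0 0
0 1 0 0 0
0 0 1 0 0
0 1 1 1 0
0 0 1 0 0

After press 5 at (3,2):
1 1 1 0 0
0 1 0 0 0
0 0 0 0 0
0 0 0 0 0
0 0 0 0 0

After press 6 at (0,1):
0 0 0 0 0
0 0 0 0 0
0 0 0 0 0
0 0 0 0 0
0 0 0 0 0

Lights still on: 0

Answer: yes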